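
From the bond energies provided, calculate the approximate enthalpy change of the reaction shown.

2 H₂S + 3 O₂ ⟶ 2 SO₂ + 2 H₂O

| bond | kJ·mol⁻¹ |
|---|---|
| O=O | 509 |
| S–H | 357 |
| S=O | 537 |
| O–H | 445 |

Bonds broken (reactants):
  O=O: 3 × 509 = 1527
  S–H: 4 × 357 = 1428
  Σ(broken) = 2955 kJ
Bonds formed (products):
  O–H: 4 × 445 = 1780
  S=O: 4 × 537 = 2148
  Σ(formed) = 3928 kJ
ΔH = Σ(broken) − Σ(formed) = 2955 − 3928 = −973 kJ

ΔH ≈ −973 kJ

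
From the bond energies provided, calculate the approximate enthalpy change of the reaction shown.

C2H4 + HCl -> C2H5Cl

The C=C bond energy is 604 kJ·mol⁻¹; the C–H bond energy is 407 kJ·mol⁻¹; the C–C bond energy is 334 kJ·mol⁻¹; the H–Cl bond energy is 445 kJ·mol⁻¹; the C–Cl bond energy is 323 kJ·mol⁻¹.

Bonds broken (reactants):
  C–H: 4 × 407 = 1628
  C=C: 1 × 604 = 604
  H–Cl: 1 × 445 = 445
  Σ(broken) = 2677 kJ
Bonds formed (products):
  C–C: 1 × 334 = 334
  C–Cl: 1 × 323 = 323
  C–H: 5 × 407 = 2035
  Σ(formed) = 2692 kJ
ΔH = Σ(broken) − Σ(formed) = 2677 − 2692 = −15 kJ

ΔH ≈ −15 kJ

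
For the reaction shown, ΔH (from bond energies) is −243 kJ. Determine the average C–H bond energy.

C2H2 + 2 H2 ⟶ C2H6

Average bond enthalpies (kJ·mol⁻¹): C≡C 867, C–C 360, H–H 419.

Let D be the C–H bond energy.
Σ(broken) = 1×867 + 2×D + 2×419 = 1705 + 2D
Σ(formed) = 1×360 + 6×D = 360 + 6D
ΔH = Σ(broken) − Σ(formed) = (1705 + 2D) − (360 + 6D) = +1345 − 4D
Setting this equal to −243 kJ gives 4D = 1588, so D = 397 kJ/mol.

D(C–H) ≈ 397 kJ/mol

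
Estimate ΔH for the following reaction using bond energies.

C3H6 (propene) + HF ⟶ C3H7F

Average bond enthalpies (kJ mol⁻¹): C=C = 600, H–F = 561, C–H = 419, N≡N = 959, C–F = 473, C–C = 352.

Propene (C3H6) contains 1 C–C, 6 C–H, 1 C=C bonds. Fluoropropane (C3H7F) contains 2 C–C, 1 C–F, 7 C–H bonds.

ΔH ≈ −83 kJ

Bonds broken (reactants):
  C–C: 1 × 352 = 352
  C–H: 6 × 419 = 2514
  C=C: 1 × 600 = 600
  H–F: 1 × 561 = 561
  Σ(broken) = 4027 kJ
Bonds formed (products):
  C–C: 2 × 352 = 704
  C–F: 1 × 473 = 473
  C–H: 7 × 419 = 2933
  Σ(formed) = 4110 kJ
ΔH = Σ(broken) − Σ(formed) = 4027 − 4110 = −83 kJ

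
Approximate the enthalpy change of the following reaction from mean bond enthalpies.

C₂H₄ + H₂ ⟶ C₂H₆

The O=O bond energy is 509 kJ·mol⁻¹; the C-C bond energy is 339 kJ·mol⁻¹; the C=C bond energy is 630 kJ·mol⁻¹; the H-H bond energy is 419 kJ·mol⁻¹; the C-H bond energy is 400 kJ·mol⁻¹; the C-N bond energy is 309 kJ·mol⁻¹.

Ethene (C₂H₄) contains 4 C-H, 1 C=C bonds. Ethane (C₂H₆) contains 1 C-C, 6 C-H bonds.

ΔH ≈ −90 kJ

Bonds broken (reactants):
  C-H: 4 × 400 = 1600
  C=C: 1 × 630 = 630
  H-H: 1 × 419 = 419
  Σ(broken) = 2649 kJ
Bonds formed (products):
  C-C: 1 × 339 = 339
  C-H: 6 × 400 = 2400
  Σ(formed) = 2739 kJ
ΔH = Σ(broken) − Σ(formed) = 2649 − 2739 = −90 kJ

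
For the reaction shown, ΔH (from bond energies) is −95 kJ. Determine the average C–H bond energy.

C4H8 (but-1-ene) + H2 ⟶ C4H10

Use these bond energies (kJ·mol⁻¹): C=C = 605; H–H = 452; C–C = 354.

D(C–H) ≈ 399 kJ/mol

Let D be the C–H bond energy.
Σ(broken) = 2×354 + 8×D + 1×605 + 1×452 = 1765 + 8D
Σ(formed) = 3×354 + 10×D = 1062 + 10D
ΔH = Σ(broken) − Σ(formed) = (1765 + 8D) − (1062 + 10D) = +703 − 2D
Setting this equal to −95 kJ gives 2D = 798, so D = 399 kJ/mol.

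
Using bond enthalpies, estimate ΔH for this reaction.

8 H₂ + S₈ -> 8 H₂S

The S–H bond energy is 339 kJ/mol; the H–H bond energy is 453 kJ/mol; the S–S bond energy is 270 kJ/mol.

Bonds broken (reactants):
  H–H: 8 × 453 = 3624
  S–S: 8 × 270 = 2160
  Σ(broken) = 5784 kJ
Bonds formed (products):
  S–H: 16 × 339 = 5424
  Σ(formed) = 5424 kJ
ΔH = Σ(broken) − Σ(formed) = 5784 − 5424 = +360 kJ

ΔH ≈ +360 kJ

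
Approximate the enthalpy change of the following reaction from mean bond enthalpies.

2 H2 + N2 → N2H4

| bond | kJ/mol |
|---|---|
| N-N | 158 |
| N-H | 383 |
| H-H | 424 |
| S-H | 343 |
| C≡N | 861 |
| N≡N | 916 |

ΔH ≈ +74 kJ

Bonds broken (reactants):
  H-H: 2 × 424 = 848
  N≡N: 1 × 916 = 916
  Σ(broken) = 1764 kJ
Bonds formed (products):
  N-H: 4 × 383 = 1532
  N-N: 1 × 158 = 158
  Σ(formed) = 1690 kJ
ΔH = Σ(broken) − Σ(formed) = 1764 − 1690 = +74 kJ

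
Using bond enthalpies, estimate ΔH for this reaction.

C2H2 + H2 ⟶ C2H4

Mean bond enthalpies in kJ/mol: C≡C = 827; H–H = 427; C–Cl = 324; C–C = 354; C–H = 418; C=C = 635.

ΔH ≈ −217 kJ

Bonds broken (reactants):
  C≡C: 1 × 827 = 827
  C–H: 2 × 418 = 836
  H–H: 1 × 427 = 427
  Σ(broken) = 2090 kJ
Bonds formed (products):
  C–H: 4 × 418 = 1672
  C=C: 1 × 635 = 635
  Σ(formed) = 2307 kJ
ΔH = Σ(broken) − Σ(formed) = 2090 − 2307 = −217 kJ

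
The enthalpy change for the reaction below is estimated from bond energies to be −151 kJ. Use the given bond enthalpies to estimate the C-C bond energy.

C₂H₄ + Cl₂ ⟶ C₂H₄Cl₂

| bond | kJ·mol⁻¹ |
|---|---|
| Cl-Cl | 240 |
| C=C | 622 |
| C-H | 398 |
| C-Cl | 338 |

D(C-C) ≈ 337 kJ/mol

Let D be the C-C bond energy.
Σ(broken) = 4×398 + 1×622 + 1×240 = 2454
Σ(formed) = 1×D + 2×338 + 4×398 = 2268 + D
ΔH = Σ(broken) − Σ(formed) = (2454) − (2268 + D) = +186 − D
Setting this equal to −151 kJ gives D = 337 kJ/mol.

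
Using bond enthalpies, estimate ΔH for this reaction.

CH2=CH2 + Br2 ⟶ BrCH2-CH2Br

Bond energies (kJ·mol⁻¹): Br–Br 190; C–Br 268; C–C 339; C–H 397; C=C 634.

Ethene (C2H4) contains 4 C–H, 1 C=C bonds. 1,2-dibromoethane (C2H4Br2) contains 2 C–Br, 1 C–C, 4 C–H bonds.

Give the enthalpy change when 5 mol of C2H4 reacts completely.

ΔH = −255 kJ

Bonds broken (reactants):
  Br–Br: 1 × 190 = 190
  C–H: 4 × 397 = 1588
  C=C: 1 × 634 = 634
  Σ(broken) = 2412 kJ
Bonds formed (products):
  C–Br: 2 × 268 = 536
  C–C: 1 × 339 = 339
  C–H: 4 × 397 = 1588
  Σ(formed) = 2463 kJ
ΔH = Σ(broken) − Σ(formed) = 2412 − 2463 = −51 kJ
For 5× the reaction as written: 5 × (−51) = −255 kJ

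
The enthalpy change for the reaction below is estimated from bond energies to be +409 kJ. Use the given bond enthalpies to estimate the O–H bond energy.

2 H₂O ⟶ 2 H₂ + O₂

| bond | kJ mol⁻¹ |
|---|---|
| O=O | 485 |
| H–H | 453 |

Let D be the O–H bond energy.
Σ(broken) = 4×D = 4D
Σ(formed) = 2×453 + 1×485 = 1391
ΔH = Σ(broken) − Σ(formed) = (4D) − (1391) = −1391 + 4D
Setting this equal to +409 kJ gives 4D = 1800, so D = 450 kJ/mol.

D(O–H) ≈ 450 kJ/mol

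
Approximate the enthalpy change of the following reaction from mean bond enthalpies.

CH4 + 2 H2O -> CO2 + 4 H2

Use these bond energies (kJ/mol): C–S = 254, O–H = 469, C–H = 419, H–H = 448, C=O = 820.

ΔH ≈ +120 kJ

Bonds broken (reactants):
  C–H: 4 × 419 = 1676
  O–H: 4 × 469 = 1876
  Σ(broken) = 3552 kJ
Bonds formed (products):
  C=O: 2 × 820 = 1640
  H–H: 4 × 448 = 1792
  Σ(formed) = 3432 kJ
ΔH = Σ(broken) − Σ(formed) = 3552 − 3432 = +120 kJ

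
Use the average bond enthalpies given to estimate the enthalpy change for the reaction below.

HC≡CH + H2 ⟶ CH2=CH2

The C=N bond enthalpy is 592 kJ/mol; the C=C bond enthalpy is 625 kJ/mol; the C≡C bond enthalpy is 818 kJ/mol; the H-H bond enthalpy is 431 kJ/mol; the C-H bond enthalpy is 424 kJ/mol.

ΔH ≈ −224 kJ

Bonds broken (reactants):
  C≡C: 1 × 818 = 818
  C-H: 2 × 424 = 848
  H-H: 1 × 431 = 431
  Σ(broken) = 2097 kJ
Bonds formed (products):
  C-H: 4 × 424 = 1696
  C=C: 1 × 625 = 625
  Σ(formed) = 2321 kJ
ΔH = Σ(broken) − Σ(formed) = 2097 − 2321 = −224 kJ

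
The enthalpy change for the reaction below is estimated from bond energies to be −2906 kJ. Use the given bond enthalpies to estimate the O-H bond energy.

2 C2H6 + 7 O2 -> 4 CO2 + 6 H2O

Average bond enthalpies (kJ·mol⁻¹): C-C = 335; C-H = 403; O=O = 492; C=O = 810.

Let D be the O-H bond energy.
Σ(broken) = 2×335 + 12×403 + 7×492 = 8950
Σ(formed) = 8×810 + 12×D = 6480 + 12D
ΔH = Σ(broken) − Σ(formed) = (8950) − (6480 + 12D) = +2470 − 12D
Setting this equal to −2906 kJ gives 12D = 5376, so D = 448 kJ/mol.

D(O-H) ≈ 448 kJ/mol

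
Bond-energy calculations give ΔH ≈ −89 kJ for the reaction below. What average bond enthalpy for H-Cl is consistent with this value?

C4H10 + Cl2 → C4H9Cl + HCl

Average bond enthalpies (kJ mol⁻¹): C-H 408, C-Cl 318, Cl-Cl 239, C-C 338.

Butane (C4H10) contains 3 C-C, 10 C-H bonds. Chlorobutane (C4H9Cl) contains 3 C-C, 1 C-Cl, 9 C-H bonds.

Let D be the H-Cl bond energy.
Σ(broken) = 3×338 + 10×408 + 1×239 = 5333
Σ(formed) = 3×338 + 1×318 + 9×408 + 1×D = 5004 + D
ΔH = Σ(broken) − Σ(formed) = (5333) − (5004 + D) = +329 − D
Setting this equal to −89 kJ gives D = 418 kJ/mol.

D(H-Cl) ≈ 418 kJ/mol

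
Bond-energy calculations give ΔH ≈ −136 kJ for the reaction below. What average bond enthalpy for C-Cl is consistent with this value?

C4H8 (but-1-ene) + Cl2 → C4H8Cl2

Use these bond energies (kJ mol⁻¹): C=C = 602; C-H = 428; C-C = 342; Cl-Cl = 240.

D(C-Cl) ≈ 318 kJ/mol

Let D be the C-Cl bond energy.
Σ(broken) = 2×342 + 8×428 + 1×602 + 1×240 = 4950
Σ(formed) = 3×342 + 2×D + 8×428 = 4450 + 2D
ΔH = Σ(broken) − Σ(formed) = (4950) − (4450 + 2D) = +500 − 2D
Setting this equal to −136 kJ gives 2D = 636, so D = 318 kJ/mol.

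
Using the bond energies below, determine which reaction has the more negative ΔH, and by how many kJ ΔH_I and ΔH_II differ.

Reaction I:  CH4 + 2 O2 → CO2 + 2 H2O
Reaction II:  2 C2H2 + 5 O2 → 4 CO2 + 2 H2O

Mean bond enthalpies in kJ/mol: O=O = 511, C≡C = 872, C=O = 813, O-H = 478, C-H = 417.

Reaction II, by 1601 kJ

Reaction I:
  Bonds broken (reactants):
    C-H: 4 × 417 = 1668
    O=O: 2 × 511 = 1022
    Σ(broken) = 2690 kJ
  Bonds formed (products):
    C=O: 2 × 813 = 1626
    O-H: 4 × 478 = 1912
    Σ(formed) = 3538 kJ
  ΔH_I = 2690 − 3538 = −848 kJ
Reaction II:
  Bonds broken (reactants):
    C≡C: 2 × 872 = 1744
    C-H: 4 × 417 = 1668
    O=O: 5 × 511 = 2555
    Σ(broken) = 5967 kJ
  Bonds formed (products):
    C=O: 8 × 813 = 6504
    O-H: 4 × 478 = 1912
    Σ(formed) = 8416 kJ
  ΔH_II = 5967 − 8416 = −2449 kJ
ΔH_I − ΔH_II = +1601 kJ, so reaction II has the more negative ΔH; |ΔH_I − ΔH_II| = 1601 kJ.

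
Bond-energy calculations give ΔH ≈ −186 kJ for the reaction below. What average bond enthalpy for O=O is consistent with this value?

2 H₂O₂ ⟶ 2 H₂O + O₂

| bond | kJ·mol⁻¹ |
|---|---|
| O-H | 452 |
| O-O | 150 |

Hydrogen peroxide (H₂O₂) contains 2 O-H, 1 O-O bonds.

Let D be the O=O bond energy.
Σ(broken) = 4×452 + 2×150 = 2108
Σ(formed) = 4×452 + 1×D = 1808 + D
ΔH = Σ(broken) − Σ(formed) = (2108) − (1808 + D) = +300 − D
Setting this equal to −186 kJ gives D = 486 kJ/mol.

D(O=O) ≈ 486 kJ/mol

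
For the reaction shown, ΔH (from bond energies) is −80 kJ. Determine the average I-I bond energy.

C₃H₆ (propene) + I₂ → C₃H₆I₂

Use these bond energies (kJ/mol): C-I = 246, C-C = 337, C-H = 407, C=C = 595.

Let D be the I-I bond energy.
Σ(broken) = 1×337 + 6×407 + 1×595 + 1×D = 3374 + D
Σ(formed) = 2×337 + 6×407 + 2×246 = 3608
ΔH = Σ(broken) − Σ(formed) = (3374 + D) − (3608) = −234 + D
Setting this equal to −80 kJ gives D = 154 kJ/mol.

D(I-I) ≈ 154 kJ/mol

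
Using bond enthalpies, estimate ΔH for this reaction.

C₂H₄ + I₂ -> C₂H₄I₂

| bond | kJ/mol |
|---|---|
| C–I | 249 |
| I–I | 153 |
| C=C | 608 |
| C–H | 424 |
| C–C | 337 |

ΔH ≈ −74 kJ

Bonds broken (reactants):
  C–H: 4 × 424 = 1696
  C=C: 1 × 608 = 608
  I–I: 1 × 153 = 153
  Σ(broken) = 2457 kJ
Bonds formed (products):
  C–C: 1 × 337 = 337
  C–H: 4 × 424 = 1696
  C–I: 2 × 249 = 498
  Σ(formed) = 2531 kJ
ΔH = Σ(broken) − Σ(formed) = 2457 − 2531 = −74 kJ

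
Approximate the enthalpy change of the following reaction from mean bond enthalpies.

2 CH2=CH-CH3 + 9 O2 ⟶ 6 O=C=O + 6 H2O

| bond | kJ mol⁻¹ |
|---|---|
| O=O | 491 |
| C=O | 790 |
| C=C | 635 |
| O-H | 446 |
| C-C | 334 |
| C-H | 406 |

ΔH ≈ −3603 kJ

Bonds broken (reactants):
  C-C: 2 × 334 = 668
  C-H: 12 × 406 = 4872
  C=C: 2 × 635 = 1270
  O=O: 9 × 491 = 4419
  Σ(broken) = 11229 kJ
Bonds formed (products):
  C=O: 12 × 790 = 9480
  O-H: 12 × 446 = 5352
  Σ(formed) = 14832 kJ
ΔH = Σ(broken) − Σ(formed) = 11229 − 14832 = −3603 kJ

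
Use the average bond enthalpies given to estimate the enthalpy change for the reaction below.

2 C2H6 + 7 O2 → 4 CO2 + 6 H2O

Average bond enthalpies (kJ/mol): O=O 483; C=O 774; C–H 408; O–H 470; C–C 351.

Bonds broken (reactants):
  C–C: 2 × 351 = 702
  C–H: 12 × 408 = 4896
  O=O: 7 × 483 = 3381
  Σ(broken) = 8979 kJ
Bonds formed (products):
  C=O: 8 × 774 = 6192
  O–H: 12 × 470 = 5640
  Σ(formed) = 11832 kJ
ΔH = Σ(broken) − Σ(formed) = 8979 − 11832 = −2853 kJ

ΔH ≈ −2853 kJ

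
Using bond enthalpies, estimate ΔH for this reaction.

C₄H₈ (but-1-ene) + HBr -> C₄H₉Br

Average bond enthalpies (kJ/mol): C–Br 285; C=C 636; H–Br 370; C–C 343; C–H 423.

Bonds broken (reactants):
  C–C: 2 × 343 = 686
  C–H: 8 × 423 = 3384
  C=C: 1 × 636 = 636
  H–Br: 1 × 370 = 370
  Σ(broken) = 5076 kJ
Bonds formed (products):
  C–Br: 1 × 285 = 285
  C–C: 3 × 343 = 1029
  C–H: 9 × 423 = 3807
  Σ(formed) = 5121 kJ
ΔH = Σ(broken) − Σ(formed) = 5076 − 5121 = −45 kJ

ΔH ≈ −45 kJ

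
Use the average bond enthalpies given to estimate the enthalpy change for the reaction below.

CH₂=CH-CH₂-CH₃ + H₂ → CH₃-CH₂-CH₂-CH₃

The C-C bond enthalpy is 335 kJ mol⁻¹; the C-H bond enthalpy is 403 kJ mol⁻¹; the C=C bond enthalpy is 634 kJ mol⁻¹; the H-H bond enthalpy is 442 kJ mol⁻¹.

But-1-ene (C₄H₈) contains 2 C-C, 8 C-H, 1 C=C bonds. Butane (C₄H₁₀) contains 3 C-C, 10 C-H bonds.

Bonds broken (reactants):
  C-C: 2 × 335 = 670
  C-H: 8 × 403 = 3224
  C=C: 1 × 634 = 634
  H-H: 1 × 442 = 442
  Σ(broken) = 4970 kJ
Bonds formed (products):
  C-C: 3 × 335 = 1005
  C-H: 10 × 403 = 4030
  Σ(formed) = 5035 kJ
ΔH = Σ(broken) − Σ(formed) = 4970 − 5035 = −65 kJ

ΔH ≈ −65 kJ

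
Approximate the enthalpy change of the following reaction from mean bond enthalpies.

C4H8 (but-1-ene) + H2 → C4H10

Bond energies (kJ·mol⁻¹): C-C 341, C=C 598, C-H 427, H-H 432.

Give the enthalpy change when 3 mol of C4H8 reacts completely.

ΔH = −495 kJ

Bonds broken (reactants):
  C-C: 2 × 341 = 682
  C-H: 8 × 427 = 3416
  C=C: 1 × 598 = 598
  H-H: 1 × 432 = 432
  Σ(broken) = 5128 kJ
Bonds formed (products):
  C-C: 3 × 341 = 1023
  C-H: 10 × 427 = 4270
  Σ(formed) = 5293 kJ
ΔH = Σ(broken) − Σ(formed) = 5128 − 5293 = −165 kJ
For 3× the reaction as written: 3 × (−165) = −495 kJ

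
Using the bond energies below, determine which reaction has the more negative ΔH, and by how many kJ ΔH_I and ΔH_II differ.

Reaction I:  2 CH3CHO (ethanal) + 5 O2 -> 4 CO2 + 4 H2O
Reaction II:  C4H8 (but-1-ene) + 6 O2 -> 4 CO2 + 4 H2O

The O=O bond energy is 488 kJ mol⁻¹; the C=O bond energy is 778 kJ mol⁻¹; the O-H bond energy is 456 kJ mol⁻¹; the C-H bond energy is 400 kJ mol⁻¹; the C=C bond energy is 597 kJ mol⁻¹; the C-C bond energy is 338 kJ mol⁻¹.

Reaction I:
  Bonds broken (reactants):
    C-C: 2 × 338 = 676
    C-H: 8 × 400 = 3200
    C=O: 2 × 778 = 1556
    O=O: 5 × 488 = 2440
    Σ(broken) = 7872 kJ
  Bonds formed (products):
    C=O: 8 × 778 = 6224
    O-H: 8 × 456 = 3648
    Σ(formed) = 9872 kJ
  ΔH_I = 7872 − 9872 = −2000 kJ
Reaction II:
  Bonds broken (reactants):
    C-C: 2 × 338 = 676
    C-H: 8 × 400 = 3200
    C=C: 1 × 597 = 597
    O=O: 6 × 488 = 2928
    Σ(broken) = 7401 kJ
  Bonds formed (products):
    C=O: 8 × 778 = 6224
    O-H: 8 × 456 = 3648
    Σ(formed) = 9872 kJ
  ΔH_II = 7401 − 9872 = −2471 kJ
ΔH_I − ΔH_II = +471 kJ, so reaction II has the more negative ΔH; |ΔH_I − ΔH_II| = 471 kJ.

Reaction II, by 471 kJ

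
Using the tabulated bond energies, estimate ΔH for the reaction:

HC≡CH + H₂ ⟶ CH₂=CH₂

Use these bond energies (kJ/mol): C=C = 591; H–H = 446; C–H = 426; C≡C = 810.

Bonds broken (reactants):
  C≡C: 1 × 810 = 810
  C–H: 2 × 426 = 852
  H–H: 1 × 446 = 446
  Σ(broken) = 2108 kJ
Bonds formed (products):
  C–H: 4 × 426 = 1704
  C=C: 1 × 591 = 591
  Σ(formed) = 2295 kJ
ΔH = Σ(broken) − Σ(formed) = 2108 − 2295 = −187 kJ

ΔH ≈ −187 kJ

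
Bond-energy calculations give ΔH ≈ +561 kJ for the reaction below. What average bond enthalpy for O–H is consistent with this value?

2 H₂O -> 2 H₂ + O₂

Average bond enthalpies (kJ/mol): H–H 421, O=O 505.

Let D be the O–H bond energy.
Σ(broken) = 4×D = 4D
Σ(formed) = 2×421 + 1×505 = 1347
ΔH = Σ(broken) − Σ(formed) = (4D) − (1347) = −1347 + 4D
Setting this equal to +561 kJ gives 4D = 1908, so D = 477 kJ/mol.

D(O–H) ≈ 477 kJ/mol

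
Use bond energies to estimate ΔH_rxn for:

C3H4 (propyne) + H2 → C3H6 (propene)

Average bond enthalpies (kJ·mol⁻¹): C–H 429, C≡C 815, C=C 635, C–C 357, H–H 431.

ΔH ≈ −247 kJ

Bonds broken (reactants):
  C≡C: 1 × 815 = 815
  C–C: 1 × 357 = 357
  C–H: 4 × 429 = 1716
  H–H: 1 × 431 = 431
  Σ(broken) = 3319 kJ
Bonds formed (products):
  C–C: 1 × 357 = 357
  C–H: 6 × 429 = 2574
  C=C: 1 × 635 = 635
  Σ(formed) = 3566 kJ
ΔH = Σ(broken) − Σ(formed) = 3319 − 3566 = −247 kJ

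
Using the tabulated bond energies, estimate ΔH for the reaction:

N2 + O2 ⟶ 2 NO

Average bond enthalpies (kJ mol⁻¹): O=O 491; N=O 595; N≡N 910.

Bonds broken (reactants):
  N≡N: 1 × 910 = 910
  O=O: 1 × 491 = 491
  Σ(broken) = 1401 kJ
Bonds formed (products):
  N=O: 2 × 595 = 1190
  Σ(formed) = 1190 kJ
ΔH = Σ(broken) − Σ(formed) = 1401 − 1190 = +211 kJ

ΔH ≈ +211 kJ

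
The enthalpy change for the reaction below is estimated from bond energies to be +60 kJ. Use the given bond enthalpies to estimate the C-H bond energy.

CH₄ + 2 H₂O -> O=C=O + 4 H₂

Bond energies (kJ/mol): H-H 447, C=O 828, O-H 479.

D(C-H) ≈ 397 kJ/mol

Let D be the C-H bond energy.
Σ(broken) = 4×D + 4×479 = 1916 + 4D
Σ(formed) = 2×828 + 4×447 = 3444
ΔH = Σ(broken) − Σ(formed) = (1916 + 4D) − (3444) = −1528 + 4D
Setting this equal to +60 kJ gives 4D = 1588, so D = 397 kJ/mol.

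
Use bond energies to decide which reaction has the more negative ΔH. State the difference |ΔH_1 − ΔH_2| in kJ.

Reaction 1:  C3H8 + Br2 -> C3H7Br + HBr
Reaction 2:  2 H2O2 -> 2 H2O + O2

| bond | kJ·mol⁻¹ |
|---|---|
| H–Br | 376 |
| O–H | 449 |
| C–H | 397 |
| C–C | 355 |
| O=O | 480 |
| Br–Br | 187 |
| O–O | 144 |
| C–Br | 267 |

Reaction 2, by 133 kJ

Reaction 1:
  Bonds broken (reactants):
    Br–Br: 1 × 187 = 187
    C–C: 2 × 355 = 710
    C–H: 8 × 397 = 3176
    Σ(broken) = 4073 kJ
  Bonds formed (products):
    C–Br: 1 × 267 = 267
    C–C: 2 × 355 = 710
    C–H: 7 × 397 = 2779
    H–Br: 1 × 376 = 376
    Σ(formed) = 4132 kJ
  ΔH_1 = 4073 − 4132 = −59 kJ
Reaction 2:
  Bonds broken (reactants):
    O–H: 4 × 449 = 1796
    O–O: 2 × 144 = 288
    Σ(broken) = 2084 kJ
  Bonds formed (products):
    O–H: 4 × 449 = 1796
    O=O: 1 × 480 = 480
    Σ(formed) = 2276 kJ
  ΔH_2 = 2084 − 2276 = −192 kJ
ΔH_1 − ΔH_2 = +133 kJ, so reaction 2 has the more negative ΔH; |ΔH_1 − ΔH_2| = 133 kJ.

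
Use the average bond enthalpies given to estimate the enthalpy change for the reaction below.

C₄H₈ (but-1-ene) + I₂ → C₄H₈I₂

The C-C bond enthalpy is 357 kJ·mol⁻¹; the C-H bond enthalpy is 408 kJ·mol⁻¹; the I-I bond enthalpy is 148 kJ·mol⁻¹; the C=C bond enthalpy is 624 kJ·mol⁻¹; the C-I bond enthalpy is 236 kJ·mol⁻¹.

Bonds broken (reactants):
  C-C: 2 × 357 = 714
  C-H: 8 × 408 = 3264
  C=C: 1 × 624 = 624
  I-I: 1 × 148 = 148
  Σ(broken) = 4750 kJ
Bonds formed (products):
  C-C: 3 × 357 = 1071
  C-H: 8 × 408 = 3264
  C-I: 2 × 236 = 472
  Σ(formed) = 4807 kJ
ΔH = Σ(broken) − Σ(formed) = 4750 − 4807 = −57 kJ

ΔH ≈ −57 kJ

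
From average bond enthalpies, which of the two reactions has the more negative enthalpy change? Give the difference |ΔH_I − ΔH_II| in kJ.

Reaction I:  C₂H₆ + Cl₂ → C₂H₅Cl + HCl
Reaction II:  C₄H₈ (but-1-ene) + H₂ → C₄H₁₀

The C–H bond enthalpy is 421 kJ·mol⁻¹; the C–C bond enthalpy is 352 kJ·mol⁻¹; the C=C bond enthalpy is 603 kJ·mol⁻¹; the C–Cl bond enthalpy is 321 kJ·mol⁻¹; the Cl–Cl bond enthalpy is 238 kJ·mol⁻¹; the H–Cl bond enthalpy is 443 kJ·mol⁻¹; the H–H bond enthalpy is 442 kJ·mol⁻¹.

Reaction I:
  Bonds broken (reactants):
    C–C: 1 × 352 = 352
    C–H: 6 × 421 = 2526
    Cl–Cl: 1 × 238 = 238
    Σ(broken) = 3116 kJ
  Bonds formed (products):
    C–C: 1 × 352 = 352
    C–Cl: 1 × 321 = 321
    C–H: 5 × 421 = 2105
    H–Cl: 1 × 443 = 443
    Σ(formed) = 3221 kJ
  ΔH_I = 3116 − 3221 = −105 kJ
Reaction II:
  Bonds broken (reactants):
    C–C: 2 × 352 = 704
    C–H: 8 × 421 = 3368
    C=C: 1 × 603 = 603
    H–H: 1 × 442 = 442
    Σ(broken) = 5117 kJ
  Bonds formed (products):
    C–C: 3 × 352 = 1056
    C–H: 10 × 421 = 4210
    Σ(formed) = 5266 kJ
  ΔH_II = 5117 − 5266 = −149 kJ
ΔH_I − ΔH_II = +44 kJ, so reaction II has the more negative ΔH; |ΔH_I − ΔH_II| = 44 kJ.

Reaction II, by 44 kJ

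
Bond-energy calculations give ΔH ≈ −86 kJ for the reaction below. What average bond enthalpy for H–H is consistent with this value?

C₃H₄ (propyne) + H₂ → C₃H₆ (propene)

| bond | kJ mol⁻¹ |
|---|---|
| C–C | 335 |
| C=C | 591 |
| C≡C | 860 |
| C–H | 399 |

Let D be the H–H bond energy.
Σ(broken) = 1×860 + 1×335 + 4×399 + 1×D = 2791 + D
Σ(formed) = 1×335 + 6×399 + 1×591 = 3320
ΔH = Σ(broken) − Σ(formed) = (2791 + D) − (3320) = −529 + D
Setting this equal to −86 kJ gives D = 443 kJ/mol.

D(H–H) ≈ 443 kJ/mol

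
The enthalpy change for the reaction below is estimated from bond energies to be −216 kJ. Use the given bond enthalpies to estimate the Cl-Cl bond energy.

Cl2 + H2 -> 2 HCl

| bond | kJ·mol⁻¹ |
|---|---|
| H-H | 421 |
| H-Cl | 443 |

D(Cl-Cl) ≈ 249 kJ/mol

Let D be the Cl-Cl bond energy.
Σ(broken) = 1×D + 1×421 = 421 + D
Σ(formed) = 2×443 = 886
ΔH = Σ(broken) − Σ(formed) = (421 + D) − (886) = −465 + D
Setting this equal to −216 kJ gives D = 249 kJ/mol.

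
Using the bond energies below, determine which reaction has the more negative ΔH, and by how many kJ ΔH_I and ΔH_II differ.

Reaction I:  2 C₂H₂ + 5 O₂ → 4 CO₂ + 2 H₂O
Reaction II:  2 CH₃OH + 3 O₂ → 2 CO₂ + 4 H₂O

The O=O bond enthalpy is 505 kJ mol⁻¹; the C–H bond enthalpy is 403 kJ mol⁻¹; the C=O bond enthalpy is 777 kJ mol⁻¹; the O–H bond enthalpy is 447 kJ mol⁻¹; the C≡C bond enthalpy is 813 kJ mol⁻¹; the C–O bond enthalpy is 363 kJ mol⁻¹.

Reaction I:
  Bonds broken (reactants):
    C≡C: 2 × 813 = 1626
    C–H: 4 × 403 = 1612
    O=O: 5 × 505 = 2525
    Σ(broken) = 5763 kJ
  Bonds formed (products):
    C=O: 8 × 777 = 6216
    O–H: 4 × 447 = 1788
    Σ(formed) = 8004 kJ
  ΔH_I = 5763 − 8004 = −2241 kJ
Reaction II:
  Bonds broken (reactants):
    C–H: 6 × 403 = 2418
    C–O: 2 × 363 = 726
    O–H: 2 × 447 = 894
    O=O: 3 × 505 = 1515
    Σ(broken) = 5553 kJ
  Bonds formed (products):
    C=O: 4 × 777 = 3108
    O–H: 8 × 447 = 3576
    Σ(formed) = 6684 kJ
  ΔH_II = 5553 − 6684 = −1131 kJ
ΔH_I − ΔH_II = −1110 kJ, so reaction I has the more negative ΔH; |ΔH_I − ΔH_II| = 1110 kJ.

Reaction I, by 1110 kJ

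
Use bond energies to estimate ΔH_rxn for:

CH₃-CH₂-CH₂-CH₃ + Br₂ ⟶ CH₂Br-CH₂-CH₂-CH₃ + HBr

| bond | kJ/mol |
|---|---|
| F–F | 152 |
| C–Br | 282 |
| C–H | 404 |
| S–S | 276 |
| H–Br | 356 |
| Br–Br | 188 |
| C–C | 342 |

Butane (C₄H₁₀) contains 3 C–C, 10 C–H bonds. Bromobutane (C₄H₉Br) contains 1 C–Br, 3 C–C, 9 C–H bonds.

Bonds broken (reactants):
  Br–Br: 1 × 188 = 188
  C–C: 3 × 342 = 1026
  C–H: 10 × 404 = 4040
  Σ(broken) = 5254 kJ
Bonds formed (products):
  C–Br: 1 × 282 = 282
  C–C: 3 × 342 = 1026
  C–H: 9 × 404 = 3636
  H–Br: 1 × 356 = 356
  Σ(formed) = 5300 kJ
ΔH = Σ(broken) − Σ(formed) = 5254 − 5300 = −46 kJ

ΔH ≈ −46 kJ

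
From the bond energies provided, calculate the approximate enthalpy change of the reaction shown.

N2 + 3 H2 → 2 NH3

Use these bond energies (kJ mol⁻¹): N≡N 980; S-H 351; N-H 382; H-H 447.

ΔH ≈ +29 kJ

Bonds broken (reactants):
  H-H: 3 × 447 = 1341
  N≡N: 1 × 980 = 980
  Σ(broken) = 2321 kJ
Bonds formed (products):
  N-H: 6 × 382 = 2292
  Σ(formed) = 2292 kJ
ΔH = Σ(broken) − Σ(formed) = 2321 − 2292 = +29 kJ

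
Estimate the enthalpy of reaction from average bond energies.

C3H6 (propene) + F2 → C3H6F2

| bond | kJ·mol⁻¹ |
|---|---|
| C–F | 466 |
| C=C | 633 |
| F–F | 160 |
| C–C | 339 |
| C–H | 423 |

ΔH ≈ −478 kJ

Bonds broken (reactants):
  C–C: 1 × 339 = 339
  C–H: 6 × 423 = 2538
  C=C: 1 × 633 = 633
  F–F: 1 × 160 = 160
  Σ(broken) = 3670 kJ
Bonds formed (products):
  C–C: 2 × 339 = 678
  C–F: 2 × 466 = 932
  C–H: 6 × 423 = 2538
  Σ(formed) = 4148 kJ
ΔH = Σ(broken) − Σ(formed) = 3670 − 4148 = −478 kJ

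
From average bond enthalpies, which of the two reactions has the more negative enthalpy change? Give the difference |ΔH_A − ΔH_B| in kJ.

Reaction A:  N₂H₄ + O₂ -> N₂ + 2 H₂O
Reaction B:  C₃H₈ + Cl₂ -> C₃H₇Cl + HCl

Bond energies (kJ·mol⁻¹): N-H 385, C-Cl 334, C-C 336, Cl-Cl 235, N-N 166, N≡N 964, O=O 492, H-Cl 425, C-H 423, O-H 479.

Reaction A:
  Bonds broken (reactants):
    N-H: 4 × 385 = 1540
    N-N: 1 × 166 = 166
    O=O: 1 × 492 = 492
    Σ(broken) = 2198 kJ
  Bonds formed (products):
    N≡N: 1 × 964 = 964
    O-H: 4 × 479 = 1916
    Σ(formed) = 2880 kJ
  ΔH_A = 2198 − 2880 = −682 kJ
Reaction B:
  Bonds broken (reactants):
    C-C: 2 × 336 = 672
    C-H: 8 × 423 = 3384
    Cl-Cl: 1 × 235 = 235
    Σ(broken) = 4291 kJ
  Bonds formed (products):
    C-C: 2 × 336 = 672
    C-Cl: 1 × 334 = 334
    C-H: 7 × 423 = 2961
    H-Cl: 1 × 425 = 425
    Σ(formed) = 4392 kJ
  ΔH_B = 4291 − 4392 = −101 kJ
ΔH_A − ΔH_B = −581 kJ, so reaction A has the more negative ΔH; |ΔH_A − ΔH_B| = 581 kJ.

Reaction A, by 581 kJ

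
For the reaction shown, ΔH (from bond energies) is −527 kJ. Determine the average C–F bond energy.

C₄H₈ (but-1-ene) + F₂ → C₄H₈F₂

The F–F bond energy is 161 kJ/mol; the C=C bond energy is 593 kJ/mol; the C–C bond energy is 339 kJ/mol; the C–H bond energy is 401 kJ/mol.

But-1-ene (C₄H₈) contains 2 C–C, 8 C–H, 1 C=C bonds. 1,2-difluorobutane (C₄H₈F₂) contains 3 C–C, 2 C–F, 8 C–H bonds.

D(C–F) ≈ 471 kJ/mol

Let D be the C–F bond energy.
Σ(broken) = 2×339 + 8×401 + 1×593 + 1×161 = 4640
Σ(formed) = 3×339 + 2×D + 8×401 = 4225 + 2D
ΔH = Σ(broken) − Σ(formed) = (4640) − (4225 + 2D) = +415 − 2D
Setting this equal to −527 kJ gives 2D = 942, so D = 471 kJ/mol.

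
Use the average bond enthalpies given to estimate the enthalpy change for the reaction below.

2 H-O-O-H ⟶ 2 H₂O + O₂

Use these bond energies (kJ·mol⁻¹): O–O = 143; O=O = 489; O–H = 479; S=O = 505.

ΔH ≈ −203 kJ

Bonds broken (reactants):
  O–H: 4 × 479 = 1916
  O–O: 2 × 143 = 286
  Σ(broken) = 2202 kJ
Bonds formed (products):
  O–H: 4 × 479 = 1916
  O=O: 1 × 489 = 489
  Σ(formed) = 2405 kJ
ΔH = Σ(broken) − Σ(formed) = 2202 − 2405 = −203 kJ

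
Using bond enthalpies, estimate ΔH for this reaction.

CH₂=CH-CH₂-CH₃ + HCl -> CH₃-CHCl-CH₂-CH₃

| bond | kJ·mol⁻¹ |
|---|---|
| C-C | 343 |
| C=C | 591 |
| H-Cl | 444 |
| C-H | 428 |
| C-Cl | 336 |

ΔH ≈ −72 kJ

Bonds broken (reactants):
  C-C: 2 × 343 = 686
  C-H: 8 × 428 = 3424
  C=C: 1 × 591 = 591
  H-Cl: 1 × 444 = 444
  Σ(broken) = 5145 kJ
Bonds formed (products):
  C-C: 3 × 343 = 1029
  C-Cl: 1 × 336 = 336
  C-H: 9 × 428 = 3852
  Σ(formed) = 5217 kJ
ΔH = Σ(broken) − Σ(formed) = 5145 − 5217 = −72 kJ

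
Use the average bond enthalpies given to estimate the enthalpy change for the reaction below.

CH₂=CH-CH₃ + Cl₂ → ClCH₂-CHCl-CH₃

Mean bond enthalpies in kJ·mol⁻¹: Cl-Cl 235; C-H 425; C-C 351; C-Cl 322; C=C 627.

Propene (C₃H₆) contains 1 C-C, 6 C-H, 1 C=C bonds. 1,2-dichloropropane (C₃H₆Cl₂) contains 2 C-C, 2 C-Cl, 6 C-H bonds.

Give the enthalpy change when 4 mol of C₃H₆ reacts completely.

ΔH = −532 kJ

Bonds broken (reactants):
  C-C: 1 × 351 = 351
  C-H: 6 × 425 = 2550
  C=C: 1 × 627 = 627
  Cl-Cl: 1 × 235 = 235
  Σ(broken) = 3763 kJ
Bonds formed (products):
  C-C: 2 × 351 = 702
  C-Cl: 2 × 322 = 644
  C-H: 6 × 425 = 2550
  Σ(formed) = 3896 kJ
ΔH = Σ(broken) − Σ(formed) = 3763 − 3896 = −133 kJ
For 4× the reaction as written: 4 × (−133) = −532 kJ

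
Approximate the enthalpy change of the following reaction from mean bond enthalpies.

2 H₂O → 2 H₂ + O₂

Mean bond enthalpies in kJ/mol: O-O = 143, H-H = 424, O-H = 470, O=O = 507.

Bonds broken (reactants):
  O-H: 4 × 470 = 1880
  Σ(broken) = 1880 kJ
Bonds formed (products):
  H-H: 2 × 424 = 848
  O=O: 1 × 507 = 507
  Σ(formed) = 1355 kJ
ΔH = Σ(broken) − Σ(formed) = 1880 − 1355 = +525 kJ

ΔH ≈ +525 kJ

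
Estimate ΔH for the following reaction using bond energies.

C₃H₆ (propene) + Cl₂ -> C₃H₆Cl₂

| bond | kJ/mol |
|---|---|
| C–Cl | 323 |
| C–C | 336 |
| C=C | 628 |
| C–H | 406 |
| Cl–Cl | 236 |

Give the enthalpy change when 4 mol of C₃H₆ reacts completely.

ΔH = −472 kJ

Bonds broken (reactants):
  C–C: 1 × 336 = 336
  C–H: 6 × 406 = 2436
  C=C: 1 × 628 = 628
  Cl–Cl: 1 × 236 = 236
  Σ(broken) = 3636 kJ
Bonds formed (products):
  C–C: 2 × 336 = 672
  C–Cl: 2 × 323 = 646
  C–H: 6 × 406 = 2436
  Σ(formed) = 3754 kJ
ΔH = Σ(broken) − Σ(formed) = 3636 − 3754 = −118 kJ
For 4× the reaction as written: 4 × (−118) = −472 kJ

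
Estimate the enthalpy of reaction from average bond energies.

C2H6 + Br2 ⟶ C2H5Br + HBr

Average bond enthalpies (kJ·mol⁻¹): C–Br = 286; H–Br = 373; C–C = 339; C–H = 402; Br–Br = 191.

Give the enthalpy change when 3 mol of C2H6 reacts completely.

Bonds broken (reactants):
  Br–Br: 1 × 191 = 191
  C–C: 1 × 339 = 339
  C–H: 6 × 402 = 2412
  Σ(broken) = 2942 kJ
Bonds formed (products):
  C–Br: 1 × 286 = 286
  C–C: 1 × 339 = 339
  C–H: 5 × 402 = 2010
  H–Br: 1 × 373 = 373
  Σ(formed) = 3008 kJ
ΔH = Σ(broken) − Σ(formed) = 2942 − 3008 = −66 kJ
For 3× the reaction as written: 3 × (−66) = −198 kJ

ΔH = −198 kJ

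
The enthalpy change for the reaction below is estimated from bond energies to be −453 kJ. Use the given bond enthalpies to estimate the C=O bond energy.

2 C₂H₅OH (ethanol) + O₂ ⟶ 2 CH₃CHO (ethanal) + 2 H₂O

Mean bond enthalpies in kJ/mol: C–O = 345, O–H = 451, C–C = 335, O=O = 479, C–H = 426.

D(C=O) ≈ 786 kJ/mol

Let D be the C=O bond energy.
Σ(broken) = 2×335 + 10×426 + 2×345 + 2×451 + 1×479 = 7001
Σ(formed) = 2×335 + 8×426 + 2×D + 4×451 = 5882 + 2D
ΔH = Σ(broken) − Σ(formed) = (7001) − (5882 + 2D) = +1119 − 2D
Setting this equal to −453 kJ gives 2D = 1572, so D = 786 kJ/mol.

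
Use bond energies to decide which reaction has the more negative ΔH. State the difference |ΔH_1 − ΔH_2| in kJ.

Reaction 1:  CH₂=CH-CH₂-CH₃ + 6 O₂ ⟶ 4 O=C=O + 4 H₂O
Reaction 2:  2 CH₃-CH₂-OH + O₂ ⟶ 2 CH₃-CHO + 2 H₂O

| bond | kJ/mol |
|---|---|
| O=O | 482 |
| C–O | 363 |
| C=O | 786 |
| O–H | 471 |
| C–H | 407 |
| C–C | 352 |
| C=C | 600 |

Reaction 1:
  Bonds broken (reactants):
    C–C: 2 × 352 = 704
    C–H: 8 × 407 = 3256
    C=C: 1 × 600 = 600
    O=O: 6 × 482 = 2892
    Σ(broken) = 7452 kJ
  Bonds formed (products):
    C=O: 8 × 786 = 6288
    O–H: 8 × 471 = 3768
    Σ(formed) = 10056 kJ
  ΔH_1 = 7452 − 10056 = −2604 kJ
Reaction 2:
  Bonds broken (reactants):
    C–C: 2 × 352 = 704
    C–H: 10 × 407 = 4070
    C–O: 2 × 363 = 726
    O–H: 2 × 471 = 942
    O=O: 1 × 482 = 482
    Σ(broken) = 6924 kJ
  Bonds formed (products):
    C–C: 2 × 352 = 704
    C–H: 8 × 407 = 3256
    C=O: 2 × 786 = 1572
    O–H: 4 × 471 = 1884
    Σ(formed) = 7416 kJ
  ΔH_2 = 6924 − 7416 = −492 kJ
ΔH_1 − ΔH_2 = −2112 kJ, so reaction 1 has the more negative ΔH; |ΔH_1 − ΔH_2| = 2112 kJ.

Reaction 1, by 2112 kJ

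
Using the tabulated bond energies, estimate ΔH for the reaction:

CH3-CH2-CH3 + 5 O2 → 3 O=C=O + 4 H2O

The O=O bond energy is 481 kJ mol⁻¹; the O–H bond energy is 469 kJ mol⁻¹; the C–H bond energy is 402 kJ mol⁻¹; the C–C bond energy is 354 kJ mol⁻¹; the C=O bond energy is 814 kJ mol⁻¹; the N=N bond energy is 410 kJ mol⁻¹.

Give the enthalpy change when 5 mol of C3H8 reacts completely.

Bonds broken (reactants):
  C–C: 2 × 354 = 708
  C–H: 8 × 402 = 3216
  O=O: 5 × 481 = 2405
  Σ(broken) = 6329 kJ
Bonds formed (products):
  C=O: 6 × 814 = 4884
  O–H: 8 × 469 = 3752
  Σ(formed) = 8636 kJ
ΔH = Σ(broken) − Σ(formed) = 6329 − 8636 = −2307 kJ
For 5× the reaction as written: 5 × (−2307) = −11535 kJ

ΔH = −11535 kJ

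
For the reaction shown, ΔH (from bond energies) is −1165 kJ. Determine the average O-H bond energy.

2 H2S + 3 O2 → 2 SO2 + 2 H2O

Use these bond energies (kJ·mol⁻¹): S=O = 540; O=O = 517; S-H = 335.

Let D be the O-H bond energy.
Σ(broken) = 3×517 + 4×335 = 2891
Σ(formed) = 4×D + 4×540 = 2160 + 4D
ΔH = Σ(broken) − Σ(formed) = (2891) − (2160 + 4D) = +731 − 4D
Setting this equal to −1165 kJ gives 4D = 1896, so D = 474 kJ/mol.

D(O-H) ≈ 474 kJ/mol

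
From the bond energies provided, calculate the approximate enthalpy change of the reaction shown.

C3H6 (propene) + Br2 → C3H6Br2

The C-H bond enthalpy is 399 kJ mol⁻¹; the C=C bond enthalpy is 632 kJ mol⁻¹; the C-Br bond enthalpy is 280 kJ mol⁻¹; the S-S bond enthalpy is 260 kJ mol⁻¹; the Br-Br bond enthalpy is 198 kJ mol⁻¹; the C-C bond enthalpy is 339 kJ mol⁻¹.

Bonds broken (reactants):
  Br-Br: 1 × 198 = 198
  C-C: 1 × 339 = 339
  C-H: 6 × 399 = 2394
  C=C: 1 × 632 = 632
  Σ(broken) = 3563 kJ
Bonds formed (products):
  C-Br: 2 × 280 = 560
  C-C: 2 × 339 = 678
  C-H: 6 × 399 = 2394
  Σ(formed) = 3632 kJ
ΔH = Σ(broken) − Σ(formed) = 3563 − 3632 = −69 kJ

ΔH ≈ −69 kJ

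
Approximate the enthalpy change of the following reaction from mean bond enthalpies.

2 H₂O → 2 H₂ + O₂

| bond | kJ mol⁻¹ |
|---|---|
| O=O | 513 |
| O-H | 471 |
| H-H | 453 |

ΔH ≈ +465 kJ

Bonds broken (reactants):
  O-H: 4 × 471 = 1884
  Σ(broken) = 1884 kJ
Bonds formed (products):
  H-H: 2 × 453 = 906
  O=O: 1 × 513 = 513
  Σ(formed) = 1419 kJ
ΔH = Σ(broken) − Σ(formed) = 1884 − 1419 = +465 kJ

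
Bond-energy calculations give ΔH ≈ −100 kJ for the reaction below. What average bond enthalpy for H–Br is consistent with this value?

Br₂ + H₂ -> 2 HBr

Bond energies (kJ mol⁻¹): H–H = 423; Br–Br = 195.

D(H–Br) ≈ 359 kJ/mol

Let D be the H–Br bond energy.
Σ(broken) = 1×195 + 1×423 = 618
Σ(formed) = 2×D = 2D
ΔH = Σ(broken) − Σ(formed) = (618) − (2D) = +618 − 2D
Setting this equal to −100 kJ gives 2D = 718, so D = 359 kJ/mol.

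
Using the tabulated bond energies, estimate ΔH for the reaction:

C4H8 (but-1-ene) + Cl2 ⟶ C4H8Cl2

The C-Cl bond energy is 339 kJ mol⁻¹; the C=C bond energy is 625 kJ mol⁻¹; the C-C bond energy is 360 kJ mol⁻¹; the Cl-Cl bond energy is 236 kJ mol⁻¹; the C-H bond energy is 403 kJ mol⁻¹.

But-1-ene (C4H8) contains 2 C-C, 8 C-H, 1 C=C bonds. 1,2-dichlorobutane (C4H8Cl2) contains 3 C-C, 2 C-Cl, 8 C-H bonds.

Bonds broken (reactants):
  C-C: 2 × 360 = 720
  C-H: 8 × 403 = 3224
  C=C: 1 × 625 = 625
  Cl-Cl: 1 × 236 = 236
  Σ(broken) = 4805 kJ
Bonds formed (products):
  C-C: 3 × 360 = 1080
  C-Cl: 2 × 339 = 678
  C-H: 8 × 403 = 3224
  Σ(formed) = 4982 kJ
ΔH = Σ(broken) − Σ(formed) = 4805 − 4982 = −177 kJ

ΔH ≈ −177 kJ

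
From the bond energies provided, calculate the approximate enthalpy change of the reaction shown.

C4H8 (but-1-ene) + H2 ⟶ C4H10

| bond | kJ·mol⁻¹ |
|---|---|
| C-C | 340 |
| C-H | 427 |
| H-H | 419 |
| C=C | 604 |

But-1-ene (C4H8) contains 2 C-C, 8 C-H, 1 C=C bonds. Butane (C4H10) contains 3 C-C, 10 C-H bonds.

ΔH ≈ −171 kJ

Bonds broken (reactants):
  C-C: 2 × 340 = 680
  C-H: 8 × 427 = 3416
  C=C: 1 × 604 = 604
  H-H: 1 × 419 = 419
  Σ(broken) = 5119 kJ
Bonds formed (products):
  C-C: 3 × 340 = 1020
  C-H: 10 × 427 = 4270
  Σ(formed) = 5290 kJ
ΔH = Σ(broken) − Σ(formed) = 5119 − 5290 = −171 kJ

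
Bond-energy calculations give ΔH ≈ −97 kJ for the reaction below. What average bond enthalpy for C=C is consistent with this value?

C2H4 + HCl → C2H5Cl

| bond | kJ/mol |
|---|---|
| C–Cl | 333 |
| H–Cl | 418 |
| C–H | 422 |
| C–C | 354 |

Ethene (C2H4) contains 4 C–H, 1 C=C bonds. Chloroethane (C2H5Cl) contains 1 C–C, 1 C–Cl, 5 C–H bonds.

D(C=C) ≈ 594 kJ/mol

Let D be the C=C bond energy.
Σ(broken) = 4×422 + 1×D + 1×418 = 2106 + D
Σ(formed) = 1×354 + 1×333 + 5×422 = 2797
ΔH = Σ(broken) − Σ(formed) = (2106 + D) − (2797) = −691 + D
Setting this equal to −97 kJ gives D = 594 kJ/mol.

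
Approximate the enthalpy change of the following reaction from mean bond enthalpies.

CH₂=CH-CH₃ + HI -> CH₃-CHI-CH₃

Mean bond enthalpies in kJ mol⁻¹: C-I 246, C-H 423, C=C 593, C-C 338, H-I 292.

ΔH ≈ −122 kJ

Bonds broken (reactants):
  C-C: 1 × 338 = 338
  C-H: 6 × 423 = 2538
  C=C: 1 × 593 = 593
  H-I: 1 × 292 = 292
  Σ(broken) = 3761 kJ
Bonds formed (products):
  C-C: 2 × 338 = 676
  C-H: 7 × 423 = 2961
  C-I: 1 × 246 = 246
  Σ(formed) = 3883 kJ
ΔH = Σ(broken) − Σ(formed) = 3761 − 3883 = −122 kJ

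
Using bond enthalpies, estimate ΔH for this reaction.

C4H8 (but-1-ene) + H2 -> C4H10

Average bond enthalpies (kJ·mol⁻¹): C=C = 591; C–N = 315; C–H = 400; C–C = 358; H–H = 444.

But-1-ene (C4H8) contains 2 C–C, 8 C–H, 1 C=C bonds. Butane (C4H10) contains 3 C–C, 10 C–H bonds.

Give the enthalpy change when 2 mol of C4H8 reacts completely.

ΔH = −246 kJ

Bonds broken (reactants):
  C–C: 2 × 358 = 716
  C–H: 8 × 400 = 3200
  C=C: 1 × 591 = 591
  H–H: 1 × 444 = 444
  Σ(broken) = 4951 kJ
Bonds formed (products):
  C–C: 3 × 358 = 1074
  C–H: 10 × 400 = 4000
  Σ(formed) = 5074 kJ
ΔH = Σ(broken) − Σ(formed) = 4951 − 5074 = −123 kJ
For 2× the reaction as written: 2 × (−123) = −246 kJ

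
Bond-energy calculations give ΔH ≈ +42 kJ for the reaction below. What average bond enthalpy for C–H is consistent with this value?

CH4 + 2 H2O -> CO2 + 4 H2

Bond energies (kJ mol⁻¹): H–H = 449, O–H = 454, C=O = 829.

D(C–H) ≈ 420 kJ/mol

Let D be the C–H bond energy.
Σ(broken) = 4×D + 4×454 = 1816 + 4D
Σ(formed) = 2×829 + 4×449 = 3454
ΔH = Σ(broken) − Σ(formed) = (1816 + 4D) − (3454) = −1638 + 4D
Setting this equal to +42 kJ gives 4D = 1680, so D = 420 kJ/mol.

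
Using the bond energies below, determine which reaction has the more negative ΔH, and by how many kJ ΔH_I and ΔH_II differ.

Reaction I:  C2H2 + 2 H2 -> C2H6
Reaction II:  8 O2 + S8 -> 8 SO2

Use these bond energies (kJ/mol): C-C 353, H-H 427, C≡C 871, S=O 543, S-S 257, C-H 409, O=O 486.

Reaction II, by 2480 kJ

Reaction I:
  Bonds broken (reactants):
    C≡C: 1 × 871 = 871
    C-H: 2 × 409 = 818
    H-H: 2 × 427 = 854
    Σ(broken) = 2543 kJ
  Bonds formed (products):
    C-C: 1 × 353 = 353
    C-H: 6 × 409 = 2454
    Σ(formed) = 2807 kJ
  ΔH_I = 2543 − 2807 = −264 kJ
Reaction II:
  Bonds broken (reactants):
    O=O: 8 × 486 = 3888
    S-S: 8 × 257 = 2056
    Σ(broken) = 5944 kJ
  Bonds formed (products):
    S=O: 16 × 543 = 8688
    Σ(formed) = 8688 kJ
  ΔH_II = 5944 − 8688 = −2744 kJ
ΔH_I − ΔH_II = +2480 kJ, so reaction II has the more negative ΔH; |ΔH_I − ΔH_II| = 2480 kJ.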